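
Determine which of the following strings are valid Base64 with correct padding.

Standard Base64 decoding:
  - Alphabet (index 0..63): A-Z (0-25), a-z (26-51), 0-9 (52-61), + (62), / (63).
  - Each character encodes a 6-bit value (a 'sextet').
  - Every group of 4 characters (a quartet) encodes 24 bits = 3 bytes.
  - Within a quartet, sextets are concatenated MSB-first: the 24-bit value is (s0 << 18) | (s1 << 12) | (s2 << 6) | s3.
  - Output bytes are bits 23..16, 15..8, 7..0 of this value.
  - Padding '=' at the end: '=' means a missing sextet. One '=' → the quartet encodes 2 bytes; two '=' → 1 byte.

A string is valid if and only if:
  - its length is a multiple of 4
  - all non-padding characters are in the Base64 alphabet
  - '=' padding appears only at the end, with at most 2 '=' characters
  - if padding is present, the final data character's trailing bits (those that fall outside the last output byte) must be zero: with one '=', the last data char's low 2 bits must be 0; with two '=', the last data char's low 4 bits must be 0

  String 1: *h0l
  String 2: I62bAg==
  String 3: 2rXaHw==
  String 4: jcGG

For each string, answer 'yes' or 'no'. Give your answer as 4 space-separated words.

String 1: '*h0l' → invalid (bad char(s): ['*'])
String 2: 'I62bAg==' → valid
String 3: '2rXaHw==' → valid
String 4: 'jcGG' → valid

Answer: no yes yes yes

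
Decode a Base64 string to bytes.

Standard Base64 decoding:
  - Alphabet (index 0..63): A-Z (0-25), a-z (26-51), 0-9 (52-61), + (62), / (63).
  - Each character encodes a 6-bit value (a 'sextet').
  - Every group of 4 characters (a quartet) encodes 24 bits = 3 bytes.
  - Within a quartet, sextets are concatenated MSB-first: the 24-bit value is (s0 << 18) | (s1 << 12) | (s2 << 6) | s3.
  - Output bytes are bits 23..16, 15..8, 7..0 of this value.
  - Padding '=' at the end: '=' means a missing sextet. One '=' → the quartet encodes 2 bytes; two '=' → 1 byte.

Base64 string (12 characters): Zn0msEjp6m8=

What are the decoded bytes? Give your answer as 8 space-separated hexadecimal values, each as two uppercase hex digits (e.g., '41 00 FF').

Answer: 66 7D 26 B0 48 E9 EA 6F

Derivation:
After char 0 ('Z'=25): chars_in_quartet=1 acc=0x19 bytes_emitted=0
After char 1 ('n'=39): chars_in_quartet=2 acc=0x667 bytes_emitted=0
After char 2 ('0'=52): chars_in_quartet=3 acc=0x199F4 bytes_emitted=0
After char 3 ('m'=38): chars_in_quartet=4 acc=0x667D26 -> emit 66 7D 26, reset; bytes_emitted=3
After char 4 ('s'=44): chars_in_quartet=1 acc=0x2C bytes_emitted=3
After char 5 ('E'=4): chars_in_quartet=2 acc=0xB04 bytes_emitted=3
After char 6 ('j'=35): chars_in_quartet=3 acc=0x2C123 bytes_emitted=3
After char 7 ('p'=41): chars_in_quartet=4 acc=0xB048E9 -> emit B0 48 E9, reset; bytes_emitted=6
After char 8 ('6'=58): chars_in_quartet=1 acc=0x3A bytes_emitted=6
After char 9 ('m'=38): chars_in_quartet=2 acc=0xEA6 bytes_emitted=6
After char 10 ('8'=60): chars_in_quartet=3 acc=0x3A9BC bytes_emitted=6
Padding '=': partial quartet acc=0x3A9BC -> emit EA 6F; bytes_emitted=8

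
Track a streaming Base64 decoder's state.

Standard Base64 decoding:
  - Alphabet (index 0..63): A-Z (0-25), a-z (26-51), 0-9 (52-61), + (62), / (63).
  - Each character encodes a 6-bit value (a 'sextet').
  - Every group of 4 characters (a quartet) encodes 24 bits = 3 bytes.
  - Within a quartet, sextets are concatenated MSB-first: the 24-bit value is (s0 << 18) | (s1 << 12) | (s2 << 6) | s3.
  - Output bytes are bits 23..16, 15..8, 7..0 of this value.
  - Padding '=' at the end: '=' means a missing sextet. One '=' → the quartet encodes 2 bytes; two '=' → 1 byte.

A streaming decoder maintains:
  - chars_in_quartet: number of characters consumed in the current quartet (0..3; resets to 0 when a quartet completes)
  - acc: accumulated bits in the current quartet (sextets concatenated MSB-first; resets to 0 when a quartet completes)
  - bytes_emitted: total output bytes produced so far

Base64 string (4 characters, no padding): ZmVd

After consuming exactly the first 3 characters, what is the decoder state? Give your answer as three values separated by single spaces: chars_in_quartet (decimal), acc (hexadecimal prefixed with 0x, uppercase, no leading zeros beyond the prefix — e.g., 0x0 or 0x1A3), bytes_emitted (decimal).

After char 0 ('Z'=25): chars_in_quartet=1 acc=0x19 bytes_emitted=0
After char 1 ('m'=38): chars_in_quartet=2 acc=0x666 bytes_emitted=0
After char 2 ('V'=21): chars_in_quartet=3 acc=0x19995 bytes_emitted=0

Answer: 3 0x19995 0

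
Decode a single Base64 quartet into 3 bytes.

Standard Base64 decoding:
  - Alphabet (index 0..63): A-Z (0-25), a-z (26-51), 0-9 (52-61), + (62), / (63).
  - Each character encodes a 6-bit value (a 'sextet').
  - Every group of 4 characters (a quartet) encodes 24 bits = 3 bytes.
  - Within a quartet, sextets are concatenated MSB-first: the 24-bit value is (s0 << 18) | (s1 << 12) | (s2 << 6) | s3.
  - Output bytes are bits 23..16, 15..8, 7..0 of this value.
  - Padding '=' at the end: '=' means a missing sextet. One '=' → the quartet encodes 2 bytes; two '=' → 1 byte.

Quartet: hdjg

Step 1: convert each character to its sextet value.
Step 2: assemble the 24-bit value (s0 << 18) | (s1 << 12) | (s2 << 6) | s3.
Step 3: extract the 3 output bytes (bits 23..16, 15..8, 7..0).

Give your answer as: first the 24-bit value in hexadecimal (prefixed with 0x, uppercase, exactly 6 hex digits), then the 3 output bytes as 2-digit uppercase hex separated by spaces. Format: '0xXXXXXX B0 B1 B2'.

Sextets: h=33, d=29, j=35, g=32
24-bit: (33<<18) | (29<<12) | (35<<6) | 32
      = 0x840000 | 0x01D000 | 0x0008C0 | 0x000020
      = 0x85D8E0
Bytes: (v>>16)&0xFF=85, (v>>8)&0xFF=D8, v&0xFF=E0

Answer: 0x85D8E0 85 D8 E0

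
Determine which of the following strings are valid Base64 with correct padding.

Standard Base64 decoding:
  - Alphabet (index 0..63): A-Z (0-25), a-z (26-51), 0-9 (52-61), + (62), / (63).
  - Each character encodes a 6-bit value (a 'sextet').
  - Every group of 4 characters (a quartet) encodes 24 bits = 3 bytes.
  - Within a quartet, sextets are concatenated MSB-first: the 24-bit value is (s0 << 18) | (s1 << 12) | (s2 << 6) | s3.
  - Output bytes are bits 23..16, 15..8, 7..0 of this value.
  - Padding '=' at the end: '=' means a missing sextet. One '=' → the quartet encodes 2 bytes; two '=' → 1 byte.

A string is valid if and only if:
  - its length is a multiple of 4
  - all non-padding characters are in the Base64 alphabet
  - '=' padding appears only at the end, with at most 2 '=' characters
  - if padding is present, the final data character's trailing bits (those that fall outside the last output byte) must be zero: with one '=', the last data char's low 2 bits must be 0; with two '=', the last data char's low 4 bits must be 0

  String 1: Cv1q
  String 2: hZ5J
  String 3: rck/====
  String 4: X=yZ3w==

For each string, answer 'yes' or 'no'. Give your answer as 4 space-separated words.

String 1: 'Cv1q' → valid
String 2: 'hZ5J' → valid
String 3: 'rck/====' → invalid (4 pad chars (max 2))
String 4: 'X=yZ3w==' → invalid (bad char(s): ['=']; '=' in middle)

Answer: yes yes no no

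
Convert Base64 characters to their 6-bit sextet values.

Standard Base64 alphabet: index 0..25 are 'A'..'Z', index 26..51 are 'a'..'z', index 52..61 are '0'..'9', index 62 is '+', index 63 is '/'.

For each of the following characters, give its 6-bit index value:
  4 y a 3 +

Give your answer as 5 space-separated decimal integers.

'4': 0..9 range, 52 + ord('4') − ord('0') = 56
'y': a..z range, 26 + ord('y') − ord('a') = 50
'a': a..z range, 26 + ord('a') − ord('a') = 26
'3': 0..9 range, 52 + ord('3') − ord('0') = 55
'+': index 62

Answer: 56 50 26 55 62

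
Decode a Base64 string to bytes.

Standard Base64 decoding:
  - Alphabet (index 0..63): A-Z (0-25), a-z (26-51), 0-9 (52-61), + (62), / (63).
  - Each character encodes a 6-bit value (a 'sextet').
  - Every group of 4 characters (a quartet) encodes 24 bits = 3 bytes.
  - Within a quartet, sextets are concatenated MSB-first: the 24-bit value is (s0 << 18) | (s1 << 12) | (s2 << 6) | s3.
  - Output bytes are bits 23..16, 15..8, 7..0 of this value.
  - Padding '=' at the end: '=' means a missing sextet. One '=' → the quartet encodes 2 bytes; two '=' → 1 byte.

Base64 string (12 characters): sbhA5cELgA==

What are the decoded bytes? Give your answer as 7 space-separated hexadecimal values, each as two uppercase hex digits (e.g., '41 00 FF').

Answer: B1 B8 40 E5 C1 0B 80

Derivation:
After char 0 ('s'=44): chars_in_quartet=1 acc=0x2C bytes_emitted=0
After char 1 ('b'=27): chars_in_quartet=2 acc=0xB1B bytes_emitted=0
After char 2 ('h'=33): chars_in_quartet=3 acc=0x2C6E1 bytes_emitted=0
After char 3 ('A'=0): chars_in_quartet=4 acc=0xB1B840 -> emit B1 B8 40, reset; bytes_emitted=3
After char 4 ('5'=57): chars_in_quartet=1 acc=0x39 bytes_emitted=3
After char 5 ('c'=28): chars_in_quartet=2 acc=0xE5C bytes_emitted=3
After char 6 ('E'=4): chars_in_quartet=3 acc=0x39704 bytes_emitted=3
After char 7 ('L'=11): chars_in_quartet=4 acc=0xE5C10B -> emit E5 C1 0B, reset; bytes_emitted=6
After char 8 ('g'=32): chars_in_quartet=1 acc=0x20 bytes_emitted=6
After char 9 ('A'=0): chars_in_quartet=2 acc=0x800 bytes_emitted=6
Padding '==': partial quartet acc=0x800 -> emit 80; bytes_emitted=7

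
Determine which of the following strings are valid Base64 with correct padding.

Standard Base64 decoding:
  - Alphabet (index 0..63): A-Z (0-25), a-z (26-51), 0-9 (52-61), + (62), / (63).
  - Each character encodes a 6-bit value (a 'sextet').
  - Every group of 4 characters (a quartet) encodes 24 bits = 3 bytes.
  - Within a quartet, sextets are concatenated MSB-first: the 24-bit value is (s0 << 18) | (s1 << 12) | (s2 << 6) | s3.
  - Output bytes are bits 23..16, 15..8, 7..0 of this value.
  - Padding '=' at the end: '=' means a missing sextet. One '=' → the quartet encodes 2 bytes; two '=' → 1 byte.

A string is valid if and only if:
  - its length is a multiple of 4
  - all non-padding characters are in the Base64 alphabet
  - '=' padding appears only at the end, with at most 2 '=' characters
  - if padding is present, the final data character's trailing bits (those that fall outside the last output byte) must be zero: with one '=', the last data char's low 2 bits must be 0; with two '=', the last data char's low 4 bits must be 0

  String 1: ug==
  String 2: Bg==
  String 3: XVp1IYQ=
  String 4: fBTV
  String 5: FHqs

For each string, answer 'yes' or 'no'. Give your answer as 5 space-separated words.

Answer: yes yes yes yes yes

Derivation:
String 1: 'ug==' → valid
String 2: 'Bg==' → valid
String 3: 'XVp1IYQ=' → valid
String 4: 'fBTV' → valid
String 5: 'FHqs' → valid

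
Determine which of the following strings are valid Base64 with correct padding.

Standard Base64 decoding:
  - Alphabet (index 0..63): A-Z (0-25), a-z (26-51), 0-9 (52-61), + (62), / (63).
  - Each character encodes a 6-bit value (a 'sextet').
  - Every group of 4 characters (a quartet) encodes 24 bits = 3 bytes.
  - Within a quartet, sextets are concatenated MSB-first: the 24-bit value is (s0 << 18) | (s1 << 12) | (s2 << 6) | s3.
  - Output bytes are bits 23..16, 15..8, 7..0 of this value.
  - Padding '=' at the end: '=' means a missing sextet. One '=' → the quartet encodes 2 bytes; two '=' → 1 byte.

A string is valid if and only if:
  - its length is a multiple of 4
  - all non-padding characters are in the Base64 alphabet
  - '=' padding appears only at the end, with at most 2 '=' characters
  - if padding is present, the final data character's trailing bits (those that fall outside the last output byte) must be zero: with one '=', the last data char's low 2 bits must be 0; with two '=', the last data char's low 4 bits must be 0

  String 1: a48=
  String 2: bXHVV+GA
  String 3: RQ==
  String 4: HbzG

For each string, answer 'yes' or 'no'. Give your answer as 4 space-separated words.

Answer: yes yes yes yes

Derivation:
String 1: 'a48=' → valid
String 2: 'bXHVV+GA' → valid
String 3: 'RQ==' → valid
String 4: 'HbzG' → valid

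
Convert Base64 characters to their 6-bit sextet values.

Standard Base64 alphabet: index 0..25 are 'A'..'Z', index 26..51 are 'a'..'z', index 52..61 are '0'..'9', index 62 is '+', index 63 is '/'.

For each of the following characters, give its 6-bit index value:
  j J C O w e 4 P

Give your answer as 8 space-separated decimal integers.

'j': a..z range, 26 + ord('j') − ord('a') = 35
'J': A..Z range, ord('J') − ord('A') = 9
'C': A..Z range, ord('C') − ord('A') = 2
'O': A..Z range, ord('O') − ord('A') = 14
'w': a..z range, 26 + ord('w') − ord('a') = 48
'e': a..z range, 26 + ord('e') − ord('a') = 30
'4': 0..9 range, 52 + ord('4') − ord('0') = 56
'P': A..Z range, ord('P') − ord('A') = 15

Answer: 35 9 2 14 48 30 56 15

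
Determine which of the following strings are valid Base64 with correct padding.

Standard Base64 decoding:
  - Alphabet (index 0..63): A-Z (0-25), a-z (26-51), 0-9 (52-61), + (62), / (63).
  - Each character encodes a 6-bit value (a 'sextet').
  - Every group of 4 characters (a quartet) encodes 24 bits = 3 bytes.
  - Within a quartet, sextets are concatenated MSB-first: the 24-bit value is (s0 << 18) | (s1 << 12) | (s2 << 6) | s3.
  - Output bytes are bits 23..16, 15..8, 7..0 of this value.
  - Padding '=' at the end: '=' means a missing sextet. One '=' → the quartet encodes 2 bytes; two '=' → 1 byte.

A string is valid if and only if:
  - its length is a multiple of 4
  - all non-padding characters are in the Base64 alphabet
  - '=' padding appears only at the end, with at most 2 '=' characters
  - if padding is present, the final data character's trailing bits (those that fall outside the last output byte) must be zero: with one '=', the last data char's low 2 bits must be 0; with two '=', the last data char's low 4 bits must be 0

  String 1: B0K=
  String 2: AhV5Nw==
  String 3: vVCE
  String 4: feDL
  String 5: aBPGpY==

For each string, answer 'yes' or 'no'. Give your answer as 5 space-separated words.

Answer: no yes yes yes no

Derivation:
String 1: 'B0K=' → invalid (bad trailing bits)
String 2: 'AhV5Nw==' → valid
String 3: 'vVCE' → valid
String 4: 'feDL' → valid
String 5: 'aBPGpY==' → invalid (bad trailing bits)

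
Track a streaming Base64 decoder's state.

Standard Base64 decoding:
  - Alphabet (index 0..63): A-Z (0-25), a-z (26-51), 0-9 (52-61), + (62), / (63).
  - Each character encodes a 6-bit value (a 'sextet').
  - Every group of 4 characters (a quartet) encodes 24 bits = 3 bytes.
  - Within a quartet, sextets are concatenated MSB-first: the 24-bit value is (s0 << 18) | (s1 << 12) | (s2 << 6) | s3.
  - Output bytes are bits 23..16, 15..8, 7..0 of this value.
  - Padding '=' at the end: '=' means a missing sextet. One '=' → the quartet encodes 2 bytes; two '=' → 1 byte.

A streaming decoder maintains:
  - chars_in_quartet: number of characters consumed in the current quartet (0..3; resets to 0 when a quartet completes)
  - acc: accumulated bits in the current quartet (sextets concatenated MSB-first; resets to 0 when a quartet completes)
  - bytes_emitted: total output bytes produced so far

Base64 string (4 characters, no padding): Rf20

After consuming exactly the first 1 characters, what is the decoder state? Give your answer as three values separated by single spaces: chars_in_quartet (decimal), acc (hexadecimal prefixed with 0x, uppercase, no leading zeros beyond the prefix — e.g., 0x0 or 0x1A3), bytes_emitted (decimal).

Answer: 1 0x11 0

Derivation:
After char 0 ('R'=17): chars_in_quartet=1 acc=0x11 bytes_emitted=0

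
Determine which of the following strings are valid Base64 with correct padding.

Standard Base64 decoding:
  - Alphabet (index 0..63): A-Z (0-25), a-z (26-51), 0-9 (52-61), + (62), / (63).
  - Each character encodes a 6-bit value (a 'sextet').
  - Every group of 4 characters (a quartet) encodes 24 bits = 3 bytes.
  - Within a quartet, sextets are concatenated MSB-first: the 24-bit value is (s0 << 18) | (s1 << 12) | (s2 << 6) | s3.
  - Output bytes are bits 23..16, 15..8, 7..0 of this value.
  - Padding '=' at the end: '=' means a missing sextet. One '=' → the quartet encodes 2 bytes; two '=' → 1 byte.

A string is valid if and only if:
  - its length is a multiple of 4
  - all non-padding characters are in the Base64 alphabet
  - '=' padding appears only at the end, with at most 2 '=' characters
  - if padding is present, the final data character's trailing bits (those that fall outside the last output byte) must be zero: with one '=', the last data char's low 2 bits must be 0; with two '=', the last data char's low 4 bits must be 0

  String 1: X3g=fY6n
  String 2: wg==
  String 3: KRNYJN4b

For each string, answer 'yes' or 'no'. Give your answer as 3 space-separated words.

String 1: 'X3g=fY6n' → invalid (bad char(s): ['=']; '=' in middle)
String 2: 'wg==' → valid
String 3: 'KRNYJN4b' → valid

Answer: no yes yes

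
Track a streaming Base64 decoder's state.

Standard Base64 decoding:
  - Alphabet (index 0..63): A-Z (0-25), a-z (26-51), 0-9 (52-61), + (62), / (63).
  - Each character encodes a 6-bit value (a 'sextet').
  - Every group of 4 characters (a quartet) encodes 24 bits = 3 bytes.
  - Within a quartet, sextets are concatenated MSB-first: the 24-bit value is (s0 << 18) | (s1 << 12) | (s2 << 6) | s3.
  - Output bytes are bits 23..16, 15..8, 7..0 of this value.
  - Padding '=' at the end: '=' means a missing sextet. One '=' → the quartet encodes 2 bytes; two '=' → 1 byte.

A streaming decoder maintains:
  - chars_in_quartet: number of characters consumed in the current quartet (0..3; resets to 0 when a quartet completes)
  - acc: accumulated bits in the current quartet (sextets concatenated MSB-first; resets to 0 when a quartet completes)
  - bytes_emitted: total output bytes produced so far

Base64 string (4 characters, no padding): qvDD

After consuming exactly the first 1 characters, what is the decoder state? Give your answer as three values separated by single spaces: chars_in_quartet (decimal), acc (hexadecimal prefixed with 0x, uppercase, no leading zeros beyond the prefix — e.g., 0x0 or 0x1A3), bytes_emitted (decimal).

Answer: 1 0x2A 0

Derivation:
After char 0 ('q'=42): chars_in_quartet=1 acc=0x2A bytes_emitted=0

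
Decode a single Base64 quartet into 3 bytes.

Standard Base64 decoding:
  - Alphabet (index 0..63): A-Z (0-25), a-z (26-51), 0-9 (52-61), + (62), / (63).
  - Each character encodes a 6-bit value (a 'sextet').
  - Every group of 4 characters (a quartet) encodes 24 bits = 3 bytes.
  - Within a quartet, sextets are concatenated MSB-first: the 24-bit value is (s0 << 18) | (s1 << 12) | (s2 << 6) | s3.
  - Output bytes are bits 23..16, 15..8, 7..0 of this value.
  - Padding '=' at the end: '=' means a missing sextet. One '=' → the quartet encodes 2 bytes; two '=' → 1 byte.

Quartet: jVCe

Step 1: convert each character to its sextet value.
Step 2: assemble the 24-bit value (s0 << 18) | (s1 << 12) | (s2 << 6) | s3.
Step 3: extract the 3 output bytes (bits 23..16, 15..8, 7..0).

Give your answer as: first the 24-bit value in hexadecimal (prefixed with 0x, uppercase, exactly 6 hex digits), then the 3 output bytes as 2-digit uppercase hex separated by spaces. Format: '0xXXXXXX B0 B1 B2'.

Answer: 0x8D509E 8D 50 9E

Derivation:
Sextets: j=35, V=21, C=2, e=30
24-bit: (35<<18) | (21<<12) | (2<<6) | 30
      = 0x8C0000 | 0x015000 | 0x000080 | 0x00001E
      = 0x8D509E
Bytes: (v>>16)&0xFF=8D, (v>>8)&0xFF=50, v&0xFF=9E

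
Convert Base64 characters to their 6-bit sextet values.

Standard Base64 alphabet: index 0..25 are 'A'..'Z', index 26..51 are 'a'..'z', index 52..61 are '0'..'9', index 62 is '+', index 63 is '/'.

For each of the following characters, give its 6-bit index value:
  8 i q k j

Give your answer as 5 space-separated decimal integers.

Answer: 60 34 42 36 35

Derivation:
'8': 0..9 range, 52 + ord('8') − ord('0') = 60
'i': a..z range, 26 + ord('i') − ord('a') = 34
'q': a..z range, 26 + ord('q') − ord('a') = 42
'k': a..z range, 26 + ord('k') − ord('a') = 36
'j': a..z range, 26 + ord('j') − ord('a') = 35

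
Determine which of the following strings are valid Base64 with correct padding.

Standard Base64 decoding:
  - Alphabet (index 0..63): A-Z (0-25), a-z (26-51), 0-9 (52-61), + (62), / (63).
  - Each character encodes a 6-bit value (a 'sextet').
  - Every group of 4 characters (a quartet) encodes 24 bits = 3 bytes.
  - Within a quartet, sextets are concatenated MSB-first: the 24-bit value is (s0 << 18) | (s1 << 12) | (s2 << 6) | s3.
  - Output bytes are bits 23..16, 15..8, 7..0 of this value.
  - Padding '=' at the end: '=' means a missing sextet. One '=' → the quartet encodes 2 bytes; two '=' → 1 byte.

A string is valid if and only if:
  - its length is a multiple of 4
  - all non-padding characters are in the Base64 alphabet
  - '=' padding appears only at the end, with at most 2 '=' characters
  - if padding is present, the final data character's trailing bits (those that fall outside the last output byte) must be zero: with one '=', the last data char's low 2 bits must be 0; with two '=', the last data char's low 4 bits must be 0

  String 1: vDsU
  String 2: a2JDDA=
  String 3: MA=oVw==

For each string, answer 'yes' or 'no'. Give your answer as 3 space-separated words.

String 1: 'vDsU' → valid
String 2: 'a2JDDA=' → invalid (len=7 not mult of 4)
String 3: 'MA=oVw==' → invalid (bad char(s): ['=']; '=' in middle)

Answer: yes no no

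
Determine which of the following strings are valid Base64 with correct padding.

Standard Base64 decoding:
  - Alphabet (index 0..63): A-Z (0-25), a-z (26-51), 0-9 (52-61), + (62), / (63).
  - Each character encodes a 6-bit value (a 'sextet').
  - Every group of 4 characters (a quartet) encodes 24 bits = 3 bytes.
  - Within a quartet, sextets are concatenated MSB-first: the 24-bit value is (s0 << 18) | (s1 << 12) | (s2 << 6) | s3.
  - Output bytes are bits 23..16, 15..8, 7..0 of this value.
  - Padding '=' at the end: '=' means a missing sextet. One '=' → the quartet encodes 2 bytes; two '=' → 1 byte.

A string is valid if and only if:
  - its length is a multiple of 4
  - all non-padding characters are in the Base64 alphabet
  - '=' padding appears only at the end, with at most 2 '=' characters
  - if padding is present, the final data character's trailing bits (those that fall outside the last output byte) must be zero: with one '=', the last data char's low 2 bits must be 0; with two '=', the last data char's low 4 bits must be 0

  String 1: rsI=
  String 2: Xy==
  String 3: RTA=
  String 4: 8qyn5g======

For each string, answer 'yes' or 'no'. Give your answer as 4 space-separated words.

String 1: 'rsI=' → valid
String 2: 'Xy==' → invalid (bad trailing bits)
String 3: 'RTA=' → valid
String 4: '8qyn5g======' → invalid (6 pad chars (max 2))

Answer: yes no yes no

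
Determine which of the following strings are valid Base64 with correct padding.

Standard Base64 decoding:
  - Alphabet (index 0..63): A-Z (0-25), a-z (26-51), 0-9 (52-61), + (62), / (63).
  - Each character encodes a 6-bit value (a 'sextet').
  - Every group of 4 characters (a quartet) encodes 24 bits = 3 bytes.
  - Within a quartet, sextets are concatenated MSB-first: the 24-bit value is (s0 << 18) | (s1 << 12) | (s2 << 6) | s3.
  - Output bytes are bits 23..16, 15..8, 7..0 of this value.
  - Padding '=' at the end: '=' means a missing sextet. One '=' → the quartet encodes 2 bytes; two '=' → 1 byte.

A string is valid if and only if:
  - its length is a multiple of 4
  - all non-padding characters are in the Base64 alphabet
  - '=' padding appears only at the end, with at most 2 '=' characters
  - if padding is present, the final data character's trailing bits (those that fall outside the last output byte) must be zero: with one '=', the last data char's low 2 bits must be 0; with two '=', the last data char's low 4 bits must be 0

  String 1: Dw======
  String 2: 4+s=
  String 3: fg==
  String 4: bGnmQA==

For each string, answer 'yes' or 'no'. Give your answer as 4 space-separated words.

String 1: 'Dw======' → invalid (6 pad chars (max 2))
String 2: '4+s=' → valid
String 3: 'fg==' → valid
String 4: 'bGnmQA==' → valid

Answer: no yes yes yes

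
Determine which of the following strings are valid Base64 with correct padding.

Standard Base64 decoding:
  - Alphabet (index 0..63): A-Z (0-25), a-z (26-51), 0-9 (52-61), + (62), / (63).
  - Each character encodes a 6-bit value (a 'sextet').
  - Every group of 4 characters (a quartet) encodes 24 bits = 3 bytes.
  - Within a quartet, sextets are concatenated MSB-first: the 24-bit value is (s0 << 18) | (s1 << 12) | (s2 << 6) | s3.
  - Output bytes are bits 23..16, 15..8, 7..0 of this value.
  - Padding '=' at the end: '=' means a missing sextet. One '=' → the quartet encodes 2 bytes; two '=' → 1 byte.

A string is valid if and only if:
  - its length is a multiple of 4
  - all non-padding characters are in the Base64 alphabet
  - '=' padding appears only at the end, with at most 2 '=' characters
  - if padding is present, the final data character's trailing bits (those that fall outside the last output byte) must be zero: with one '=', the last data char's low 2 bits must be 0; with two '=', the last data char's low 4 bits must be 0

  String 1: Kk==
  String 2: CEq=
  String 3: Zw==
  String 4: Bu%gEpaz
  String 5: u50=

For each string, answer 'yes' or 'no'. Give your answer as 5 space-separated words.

String 1: 'Kk==' → invalid (bad trailing bits)
String 2: 'CEq=' → invalid (bad trailing bits)
String 3: 'Zw==' → valid
String 4: 'Bu%gEpaz' → invalid (bad char(s): ['%'])
String 5: 'u50=' → valid

Answer: no no yes no yes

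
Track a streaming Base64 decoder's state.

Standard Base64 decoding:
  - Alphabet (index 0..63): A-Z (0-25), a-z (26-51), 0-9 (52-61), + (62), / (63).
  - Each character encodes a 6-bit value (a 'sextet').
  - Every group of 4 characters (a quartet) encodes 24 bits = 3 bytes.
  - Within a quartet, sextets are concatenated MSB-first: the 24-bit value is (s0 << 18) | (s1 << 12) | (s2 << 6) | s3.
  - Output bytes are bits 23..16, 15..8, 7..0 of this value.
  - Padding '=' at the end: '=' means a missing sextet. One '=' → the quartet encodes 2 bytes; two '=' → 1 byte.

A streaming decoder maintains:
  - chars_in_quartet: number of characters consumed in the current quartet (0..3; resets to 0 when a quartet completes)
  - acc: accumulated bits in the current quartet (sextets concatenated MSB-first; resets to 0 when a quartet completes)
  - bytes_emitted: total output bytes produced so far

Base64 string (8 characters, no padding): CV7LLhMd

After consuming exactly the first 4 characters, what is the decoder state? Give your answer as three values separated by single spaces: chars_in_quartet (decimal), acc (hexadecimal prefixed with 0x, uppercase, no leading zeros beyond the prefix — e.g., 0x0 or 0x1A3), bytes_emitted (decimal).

Answer: 0 0x0 3

Derivation:
After char 0 ('C'=2): chars_in_quartet=1 acc=0x2 bytes_emitted=0
After char 1 ('V'=21): chars_in_quartet=2 acc=0x95 bytes_emitted=0
After char 2 ('7'=59): chars_in_quartet=3 acc=0x257B bytes_emitted=0
After char 3 ('L'=11): chars_in_quartet=4 acc=0x95ECB -> emit 09 5E CB, reset; bytes_emitted=3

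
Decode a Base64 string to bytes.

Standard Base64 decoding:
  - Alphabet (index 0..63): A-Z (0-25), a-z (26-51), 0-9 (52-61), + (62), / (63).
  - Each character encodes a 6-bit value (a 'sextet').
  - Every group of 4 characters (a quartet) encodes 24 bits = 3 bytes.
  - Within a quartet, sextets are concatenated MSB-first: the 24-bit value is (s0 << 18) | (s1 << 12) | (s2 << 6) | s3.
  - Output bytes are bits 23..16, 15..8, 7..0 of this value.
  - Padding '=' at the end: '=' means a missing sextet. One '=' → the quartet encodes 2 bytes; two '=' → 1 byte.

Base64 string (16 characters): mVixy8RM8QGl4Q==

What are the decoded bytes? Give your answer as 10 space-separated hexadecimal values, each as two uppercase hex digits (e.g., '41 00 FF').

After char 0 ('m'=38): chars_in_quartet=1 acc=0x26 bytes_emitted=0
After char 1 ('V'=21): chars_in_quartet=2 acc=0x995 bytes_emitted=0
After char 2 ('i'=34): chars_in_quartet=3 acc=0x26562 bytes_emitted=0
After char 3 ('x'=49): chars_in_quartet=4 acc=0x9958B1 -> emit 99 58 B1, reset; bytes_emitted=3
After char 4 ('y'=50): chars_in_quartet=1 acc=0x32 bytes_emitted=3
After char 5 ('8'=60): chars_in_quartet=2 acc=0xCBC bytes_emitted=3
After char 6 ('R'=17): chars_in_quartet=3 acc=0x32F11 bytes_emitted=3
After char 7 ('M'=12): chars_in_quartet=4 acc=0xCBC44C -> emit CB C4 4C, reset; bytes_emitted=6
After char 8 ('8'=60): chars_in_quartet=1 acc=0x3C bytes_emitted=6
After char 9 ('Q'=16): chars_in_quartet=2 acc=0xF10 bytes_emitted=6
After char 10 ('G'=6): chars_in_quartet=3 acc=0x3C406 bytes_emitted=6
After char 11 ('l'=37): chars_in_quartet=4 acc=0xF101A5 -> emit F1 01 A5, reset; bytes_emitted=9
After char 12 ('4'=56): chars_in_quartet=1 acc=0x38 bytes_emitted=9
After char 13 ('Q'=16): chars_in_quartet=2 acc=0xE10 bytes_emitted=9
Padding '==': partial quartet acc=0xE10 -> emit E1; bytes_emitted=10

Answer: 99 58 B1 CB C4 4C F1 01 A5 E1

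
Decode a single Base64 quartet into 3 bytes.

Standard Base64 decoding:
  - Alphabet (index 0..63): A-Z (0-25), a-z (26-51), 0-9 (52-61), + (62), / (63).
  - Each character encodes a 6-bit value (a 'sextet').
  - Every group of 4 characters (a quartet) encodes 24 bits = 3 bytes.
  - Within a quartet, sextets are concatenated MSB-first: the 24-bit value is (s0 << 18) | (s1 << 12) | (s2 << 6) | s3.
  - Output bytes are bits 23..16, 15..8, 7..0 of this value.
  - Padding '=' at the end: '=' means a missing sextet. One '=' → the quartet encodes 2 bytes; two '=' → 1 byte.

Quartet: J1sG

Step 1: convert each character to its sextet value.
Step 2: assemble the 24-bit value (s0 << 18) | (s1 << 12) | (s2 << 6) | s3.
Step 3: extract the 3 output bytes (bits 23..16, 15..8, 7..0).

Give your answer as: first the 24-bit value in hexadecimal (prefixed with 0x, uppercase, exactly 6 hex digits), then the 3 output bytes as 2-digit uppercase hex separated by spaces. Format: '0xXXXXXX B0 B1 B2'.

Answer: 0x275B06 27 5B 06

Derivation:
Sextets: J=9, 1=53, s=44, G=6
24-bit: (9<<18) | (53<<12) | (44<<6) | 6
      = 0x240000 | 0x035000 | 0x000B00 | 0x000006
      = 0x275B06
Bytes: (v>>16)&0xFF=27, (v>>8)&0xFF=5B, v&0xFF=06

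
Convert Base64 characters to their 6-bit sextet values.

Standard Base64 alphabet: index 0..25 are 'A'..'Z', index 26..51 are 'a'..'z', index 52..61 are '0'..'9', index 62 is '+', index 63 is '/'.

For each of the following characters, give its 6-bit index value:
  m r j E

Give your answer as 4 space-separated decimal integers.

Answer: 38 43 35 4

Derivation:
'm': a..z range, 26 + ord('m') − ord('a') = 38
'r': a..z range, 26 + ord('r') − ord('a') = 43
'j': a..z range, 26 + ord('j') − ord('a') = 35
'E': A..Z range, ord('E') − ord('A') = 4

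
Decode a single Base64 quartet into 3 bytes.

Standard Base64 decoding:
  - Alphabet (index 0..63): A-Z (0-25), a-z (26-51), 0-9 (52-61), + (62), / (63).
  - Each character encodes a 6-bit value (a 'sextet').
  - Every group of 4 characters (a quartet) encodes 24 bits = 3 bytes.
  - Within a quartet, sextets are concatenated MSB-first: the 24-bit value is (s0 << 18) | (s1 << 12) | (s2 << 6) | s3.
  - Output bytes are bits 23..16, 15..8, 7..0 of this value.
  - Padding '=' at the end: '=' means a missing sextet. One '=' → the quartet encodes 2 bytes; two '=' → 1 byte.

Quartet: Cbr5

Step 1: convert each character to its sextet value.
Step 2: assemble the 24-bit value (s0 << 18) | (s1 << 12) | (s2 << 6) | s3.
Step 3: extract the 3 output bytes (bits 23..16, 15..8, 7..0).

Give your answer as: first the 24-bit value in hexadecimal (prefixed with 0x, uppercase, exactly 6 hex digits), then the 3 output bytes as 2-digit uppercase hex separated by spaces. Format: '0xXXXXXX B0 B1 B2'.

Answer: 0x09BAF9 09 BA F9

Derivation:
Sextets: C=2, b=27, r=43, 5=57
24-bit: (2<<18) | (27<<12) | (43<<6) | 57
      = 0x080000 | 0x01B000 | 0x000AC0 | 0x000039
      = 0x09BAF9
Bytes: (v>>16)&0xFF=09, (v>>8)&0xFF=BA, v&0xFF=F9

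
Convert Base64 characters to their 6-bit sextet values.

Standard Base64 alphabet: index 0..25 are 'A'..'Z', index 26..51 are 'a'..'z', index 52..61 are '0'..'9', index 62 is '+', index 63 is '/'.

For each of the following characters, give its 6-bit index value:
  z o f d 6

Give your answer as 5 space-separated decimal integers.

Answer: 51 40 31 29 58

Derivation:
'z': a..z range, 26 + ord('z') − ord('a') = 51
'o': a..z range, 26 + ord('o') − ord('a') = 40
'f': a..z range, 26 + ord('f') − ord('a') = 31
'd': a..z range, 26 + ord('d') − ord('a') = 29
'6': 0..9 range, 52 + ord('6') − ord('0') = 58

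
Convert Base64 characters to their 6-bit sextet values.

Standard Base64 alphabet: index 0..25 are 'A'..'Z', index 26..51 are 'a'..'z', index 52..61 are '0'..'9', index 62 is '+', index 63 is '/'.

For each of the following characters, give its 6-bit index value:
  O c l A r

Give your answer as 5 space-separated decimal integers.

'O': A..Z range, ord('O') − ord('A') = 14
'c': a..z range, 26 + ord('c') − ord('a') = 28
'l': a..z range, 26 + ord('l') − ord('a') = 37
'A': A..Z range, ord('A') − ord('A') = 0
'r': a..z range, 26 + ord('r') − ord('a') = 43

Answer: 14 28 37 0 43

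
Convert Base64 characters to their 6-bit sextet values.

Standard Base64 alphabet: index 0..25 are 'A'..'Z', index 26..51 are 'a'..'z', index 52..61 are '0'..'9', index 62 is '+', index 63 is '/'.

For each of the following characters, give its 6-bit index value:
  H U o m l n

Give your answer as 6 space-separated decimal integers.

'H': A..Z range, ord('H') − ord('A') = 7
'U': A..Z range, ord('U') − ord('A') = 20
'o': a..z range, 26 + ord('o') − ord('a') = 40
'm': a..z range, 26 + ord('m') − ord('a') = 38
'l': a..z range, 26 + ord('l') − ord('a') = 37
'n': a..z range, 26 + ord('n') − ord('a') = 39

Answer: 7 20 40 38 37 39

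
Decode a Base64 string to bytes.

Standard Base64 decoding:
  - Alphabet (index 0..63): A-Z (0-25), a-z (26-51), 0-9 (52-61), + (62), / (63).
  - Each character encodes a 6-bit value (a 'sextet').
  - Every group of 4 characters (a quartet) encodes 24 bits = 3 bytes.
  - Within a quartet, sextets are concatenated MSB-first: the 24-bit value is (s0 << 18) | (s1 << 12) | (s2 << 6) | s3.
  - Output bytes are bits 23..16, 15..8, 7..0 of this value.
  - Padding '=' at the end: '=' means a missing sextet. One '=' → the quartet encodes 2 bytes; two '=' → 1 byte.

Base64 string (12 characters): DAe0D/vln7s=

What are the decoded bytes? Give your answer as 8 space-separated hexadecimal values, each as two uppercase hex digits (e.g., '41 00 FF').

Answer: 0C 07 B4 0F FB E5 9F BB

Derivation:
After char 0 ('D'=3): chars_in_quartet=1 acc=0x3 bytes_emitted=0
After char 1 ('A'=0): chars_in_quartet=2 acc=0xC0 bytes_emitted=0
After char 2 ('e'=30): chars_in_quartet=3 acc=0x301E bytes_emitted=0
After char 3 ('0'=52): chars_in_quartet=4 acc=0xC07B4 -> emit 0C 07 B4, reset; bytes_emitted=3
After char 4 ('D'=3): chars_in_quartet=1 acc=0x3 bytes_emitted=3
After char 5 ('/'=63): chars_in_quartet=2 acc=0xFF bytes_emitted=3
After char 6 ('v'=47): chars_in_quartet=3 acc=0x3FEF bytes_emitted=3
After char 7 ('l'=37): chars_in_quartet=4 acc=0xFFBE5 -> emit 0F FB E5, reset; bytes_emitted=6
After char 8 ('n'=39): chars_in_quartet=1 acc=0x27 bytes_emitted=6
After char 9 ('7'=59): chars_in_quartet=2 acc=0x9FB bytes_emitted=6
After char 10 ('s'=44): chars_in_quartet=3 acc=0x27EEC bytes_emitted=6
Padding '=': partial quartet acc=0x27EEC -> emit 9F BB; bytes_emitted=8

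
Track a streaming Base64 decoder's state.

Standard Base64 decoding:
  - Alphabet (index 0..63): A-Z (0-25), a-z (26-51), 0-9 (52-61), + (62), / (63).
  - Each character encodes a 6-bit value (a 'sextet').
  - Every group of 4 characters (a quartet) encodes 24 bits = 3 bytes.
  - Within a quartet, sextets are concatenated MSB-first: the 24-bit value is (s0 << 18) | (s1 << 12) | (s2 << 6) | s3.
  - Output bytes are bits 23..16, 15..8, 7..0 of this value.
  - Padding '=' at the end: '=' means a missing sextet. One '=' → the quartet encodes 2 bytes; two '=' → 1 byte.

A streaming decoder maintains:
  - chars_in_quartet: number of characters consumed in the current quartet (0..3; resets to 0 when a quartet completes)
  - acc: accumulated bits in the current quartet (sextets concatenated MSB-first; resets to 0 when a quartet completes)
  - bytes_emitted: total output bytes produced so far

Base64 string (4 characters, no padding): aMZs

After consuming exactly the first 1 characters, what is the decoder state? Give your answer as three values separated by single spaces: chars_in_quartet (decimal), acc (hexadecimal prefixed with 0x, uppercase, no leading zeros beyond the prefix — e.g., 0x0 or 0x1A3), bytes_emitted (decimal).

After char 0 ('a'=26): chars_in_quartet=1 acc=0x1A bytes_emitted=0

Answer: 1 0x1A 0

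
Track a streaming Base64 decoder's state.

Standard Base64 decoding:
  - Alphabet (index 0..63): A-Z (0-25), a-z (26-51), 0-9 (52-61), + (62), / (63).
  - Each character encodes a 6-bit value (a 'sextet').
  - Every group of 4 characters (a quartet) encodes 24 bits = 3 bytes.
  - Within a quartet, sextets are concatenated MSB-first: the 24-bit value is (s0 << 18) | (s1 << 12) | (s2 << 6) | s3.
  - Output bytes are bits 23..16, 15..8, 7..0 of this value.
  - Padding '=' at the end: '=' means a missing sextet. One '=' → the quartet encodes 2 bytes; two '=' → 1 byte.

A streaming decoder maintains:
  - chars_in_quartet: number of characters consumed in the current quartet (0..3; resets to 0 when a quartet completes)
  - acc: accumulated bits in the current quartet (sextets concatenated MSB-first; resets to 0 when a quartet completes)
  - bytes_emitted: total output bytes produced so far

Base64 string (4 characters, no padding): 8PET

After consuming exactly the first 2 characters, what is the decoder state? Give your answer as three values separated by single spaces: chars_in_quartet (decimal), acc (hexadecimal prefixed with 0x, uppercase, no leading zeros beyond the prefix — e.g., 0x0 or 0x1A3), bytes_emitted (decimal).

After char 0 ('8'=60): chars_in_quartet=1 acc=0x3C bytes_emitted=0
After char 1 ('P'=15): chars_in_quartet=2 acc=0xF0F bytes_emitted=0

Answer: 2 0xF0F 0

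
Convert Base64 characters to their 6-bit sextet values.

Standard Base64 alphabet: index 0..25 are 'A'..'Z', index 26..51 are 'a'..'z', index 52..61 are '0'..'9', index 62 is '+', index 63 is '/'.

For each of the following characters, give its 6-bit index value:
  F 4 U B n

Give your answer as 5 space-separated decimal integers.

'F': A..Z range, ord('F') − ord('A') = 5
'4': 0..9 range, 52 + ord('4') − ord('0') = 56
'U': A..Z range, ord('U') − ord('A') = 20
'B': A..Z range, ord('B') − ord('A') = 1
'n': a..z range, 26 + ord('n') − ord('a') = 39

Answer: 5 56 20 1 39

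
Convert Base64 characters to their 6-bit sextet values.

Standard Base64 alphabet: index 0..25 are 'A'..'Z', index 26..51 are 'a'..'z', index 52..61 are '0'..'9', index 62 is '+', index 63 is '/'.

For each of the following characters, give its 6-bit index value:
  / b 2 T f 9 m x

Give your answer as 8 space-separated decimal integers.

'/': index 63
'b': a..z range, 26 + ord('b') − ord('a') = 27
'2': 0..9 range, 52 + ord('2') − ord('0') = 54
'T': A..Z range, ord('T') − ord('A') = 19
'f': a..z range, 26 + ord('f') − ord('a') = 31
'9': 0..9 range, 52 + ord('9') − ord('0') = 61
'm': a..z range, 26 + ord('m') − ord('a') = 38
'x': a..z range, 26 + ord('x') − ord('a') = 49

Answer: 63 27 54 19 31 61 38 49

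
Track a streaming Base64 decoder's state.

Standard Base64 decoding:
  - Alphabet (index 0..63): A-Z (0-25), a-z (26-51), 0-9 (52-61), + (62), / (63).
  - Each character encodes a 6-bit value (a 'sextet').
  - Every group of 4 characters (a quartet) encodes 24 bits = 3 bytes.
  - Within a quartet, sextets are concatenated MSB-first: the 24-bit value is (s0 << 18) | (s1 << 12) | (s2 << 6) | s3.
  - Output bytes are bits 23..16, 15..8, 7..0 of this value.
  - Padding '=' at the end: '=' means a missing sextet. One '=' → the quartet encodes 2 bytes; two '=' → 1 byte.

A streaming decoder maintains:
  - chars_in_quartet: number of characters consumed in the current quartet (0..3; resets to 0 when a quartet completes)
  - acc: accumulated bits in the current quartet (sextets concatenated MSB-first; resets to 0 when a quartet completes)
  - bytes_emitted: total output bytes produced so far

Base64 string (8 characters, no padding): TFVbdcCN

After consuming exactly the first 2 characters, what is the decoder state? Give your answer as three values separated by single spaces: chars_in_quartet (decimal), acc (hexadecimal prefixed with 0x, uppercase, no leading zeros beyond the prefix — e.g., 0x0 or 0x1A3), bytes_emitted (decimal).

Answer: 2 0x4C5 0

Derivation:
After char 0 ('T'=19): chars_in_quartet=1 acc=0x13 bytes_emitted=0
After char 1 ('F'=5): chars_in_quartet=2 acc=0x4C5 bytes_emitted=0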